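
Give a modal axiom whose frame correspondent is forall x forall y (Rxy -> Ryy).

□(□q → q)

This is shift-reflexivity; the standard corresponding axiom is T□: □(□q → q).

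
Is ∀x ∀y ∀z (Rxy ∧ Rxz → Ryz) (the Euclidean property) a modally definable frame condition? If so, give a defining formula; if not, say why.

Yes — defined by ◇p → □◇p

Yes: it is the Euclidean property, defined by the 5 schema ◇p → □◇p.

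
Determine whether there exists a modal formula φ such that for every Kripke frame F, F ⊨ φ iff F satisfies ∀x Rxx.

Yes — defined by □r → r

Yes: it is reflexivity, defined by the T schema □r → r.
Suppose □r→r is valid. At any x set V(r)={w : Rxw}. Then □r holds at x, so r holds at x, i.e. Rxx.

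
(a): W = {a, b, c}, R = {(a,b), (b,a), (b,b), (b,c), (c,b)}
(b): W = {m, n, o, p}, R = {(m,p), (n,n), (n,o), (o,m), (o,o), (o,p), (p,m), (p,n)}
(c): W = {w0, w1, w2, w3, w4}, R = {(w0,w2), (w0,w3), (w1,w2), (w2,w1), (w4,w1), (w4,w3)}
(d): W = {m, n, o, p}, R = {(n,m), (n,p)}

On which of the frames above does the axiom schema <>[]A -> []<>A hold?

This is the axiom for convergence; its first-order frame correspondent is forall x forall y forall z (Rxy & Rxz -> exists w (Ryw & Rzw)).
(a): holds.
(b): fails — Rom and Rop but m and p have no common successor.
(c): fails — Rw0w2 and Rw0w3 but w2 and w3 have no common successor.
(d): fails — Rnm and Rnm but m and m have no common successor.

(a)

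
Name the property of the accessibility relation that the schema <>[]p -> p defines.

Symmetry

Equivalently (dual form): p → □◇p.
Suppose p→□◇p is valid. Take Rxy and set V(p)={x}. Then p at x, so □◇p at x, so ◇p at y, so some z with Ryz has p; z=x, i.e. Ryx.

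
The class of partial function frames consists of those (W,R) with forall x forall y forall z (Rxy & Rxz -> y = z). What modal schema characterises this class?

◇q → □q

The condition is partial functionality. The CD schema ◇q → □q defines it.
Suppose ◇q→□q is valid. Take Rxy, Rxz and set V(q)={y}. Then ◇q at x, so □q at x, so q at z, i.e. z=y.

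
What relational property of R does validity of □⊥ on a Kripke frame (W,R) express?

□⊥ is valid iff no world has any successor (otherwise □⊥ fails at any world with one).
Conversely, any frame satisfying ∀x ∀y ¬Rxy validates the schema.
So the correspondent is emptiness of R.

emptiness of R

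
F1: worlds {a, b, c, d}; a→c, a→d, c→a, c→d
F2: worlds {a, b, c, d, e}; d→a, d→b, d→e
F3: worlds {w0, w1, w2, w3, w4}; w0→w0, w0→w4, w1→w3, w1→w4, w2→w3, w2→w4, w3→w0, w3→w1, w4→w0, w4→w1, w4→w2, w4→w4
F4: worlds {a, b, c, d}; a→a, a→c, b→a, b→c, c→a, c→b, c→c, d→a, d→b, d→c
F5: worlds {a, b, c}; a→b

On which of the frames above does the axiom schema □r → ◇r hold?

F3, F4

The schema corresponds to seriality: ∀x ∃y Rxy.
F1: fails — world b has no successor.
F2: fails — world a has no successor.
F3: condition met.
F4: condition met.
F5: fails — world b has no successor.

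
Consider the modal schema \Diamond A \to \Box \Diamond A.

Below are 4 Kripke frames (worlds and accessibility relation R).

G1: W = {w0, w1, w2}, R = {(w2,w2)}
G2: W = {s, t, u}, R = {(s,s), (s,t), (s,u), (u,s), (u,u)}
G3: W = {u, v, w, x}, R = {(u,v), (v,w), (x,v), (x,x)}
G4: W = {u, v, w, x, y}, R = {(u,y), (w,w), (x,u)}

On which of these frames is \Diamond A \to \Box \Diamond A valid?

The schema corresponds to the Euclidean property: \forall x \forall y \forall z (Rxy \wedge Rxz \to Ryz).
G1: holds.
G2: fails — Rsu and Rst but not Rut.
G3: fails — Ruv and Ruv but not Rvv.
G4: fails — Ruy and Ruy but not Ryy.
Valid on: G1.

G1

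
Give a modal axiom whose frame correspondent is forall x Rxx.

This is reflexivity; the standard corresponding axiom is T: □r → r.
Suppose □r→r is valid. At any x set V(r)={w : Rxw}. Then □r holds at x, so r holds at x, i.e. Rxx.

□r → r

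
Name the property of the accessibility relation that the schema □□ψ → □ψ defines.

density

Suppose □□ψ→□ψ is valid. Take Rxy and set V(ψ)={w : xR²w}. Then □□ψ at x, so □ψ at x, so ψ at y, i.e. ∃z(Rxz∧Rzy).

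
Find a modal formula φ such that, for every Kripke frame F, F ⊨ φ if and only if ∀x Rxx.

A defining formula is □s → s (the T axiom).
Suppose □s→s is valid. At any x set V(s)={w : Rxw}. Then □s holds at x, so s holds at x, i.e. Rxx.

□s → s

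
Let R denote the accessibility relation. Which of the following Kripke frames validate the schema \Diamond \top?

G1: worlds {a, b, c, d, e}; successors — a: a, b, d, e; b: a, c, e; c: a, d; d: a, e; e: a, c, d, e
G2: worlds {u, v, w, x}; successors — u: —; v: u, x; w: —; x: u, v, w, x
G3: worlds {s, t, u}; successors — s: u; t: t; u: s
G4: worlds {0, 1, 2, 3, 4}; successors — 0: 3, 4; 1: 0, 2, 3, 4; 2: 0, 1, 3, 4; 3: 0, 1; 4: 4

G1, G3, G4

This is the axiom for seriality; its first-order frame correspondent is \forall x \exists y Rxy.
G1: satisfies the condition.
G2: fails — world u has no successor.
G3: satisfies the condition.
G4: satisfies the condition.
Valid on: G1, G3, G4.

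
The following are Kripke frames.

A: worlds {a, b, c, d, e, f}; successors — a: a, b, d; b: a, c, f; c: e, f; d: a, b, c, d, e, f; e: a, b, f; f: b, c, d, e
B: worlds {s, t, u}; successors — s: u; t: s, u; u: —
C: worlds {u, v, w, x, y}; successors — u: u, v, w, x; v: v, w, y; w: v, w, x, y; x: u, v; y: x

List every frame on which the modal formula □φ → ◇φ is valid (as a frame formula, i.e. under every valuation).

The schema corresponds to seriality: ∀x ∃y Rxy.
A: holds.
B: fails — world u has no successor.
C: holds.

A, C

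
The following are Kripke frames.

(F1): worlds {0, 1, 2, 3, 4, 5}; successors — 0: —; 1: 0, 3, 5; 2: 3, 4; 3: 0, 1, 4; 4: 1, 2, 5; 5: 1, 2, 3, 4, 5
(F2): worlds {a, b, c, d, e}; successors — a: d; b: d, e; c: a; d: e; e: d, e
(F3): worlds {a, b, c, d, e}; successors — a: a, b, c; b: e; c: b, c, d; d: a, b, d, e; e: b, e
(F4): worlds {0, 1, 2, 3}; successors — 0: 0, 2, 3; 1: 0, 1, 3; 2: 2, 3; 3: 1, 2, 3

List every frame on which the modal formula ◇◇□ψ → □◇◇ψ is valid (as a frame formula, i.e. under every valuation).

Frame correspondent (Sahlqvist): ∀x ∀y ∀z ((xR²y ∧ xRz) → ∃w (yRw ∧ zR²w)) — i.e. a generalized confluence (Geach) condition.
(F1): fails — 1R²0, 1R0 but no w with 0Rw and 0R²w.
(F2): ✓.
(F3): ✓.
(F4): ✓.
Valid on: (F2), (F3), (F4).

(F2), (F3), (F4)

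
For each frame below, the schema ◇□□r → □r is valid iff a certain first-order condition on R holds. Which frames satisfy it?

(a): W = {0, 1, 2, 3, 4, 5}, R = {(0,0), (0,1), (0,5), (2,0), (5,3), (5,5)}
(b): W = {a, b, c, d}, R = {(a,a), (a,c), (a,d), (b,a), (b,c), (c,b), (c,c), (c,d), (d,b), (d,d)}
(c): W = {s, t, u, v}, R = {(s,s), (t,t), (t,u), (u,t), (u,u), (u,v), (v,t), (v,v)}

This is the axiom for a generalized confluence (Geach) condition; its first-order frame correspondent is ∀x ∀y ∀z ((xRy ∧ xRz) → ∃w (yR²w ∧ z = w)).
(a): fails — 0R1, 0R0 but no w with 1R²w and 0=w.
(b): holds.
(c): holds.

(b), (c)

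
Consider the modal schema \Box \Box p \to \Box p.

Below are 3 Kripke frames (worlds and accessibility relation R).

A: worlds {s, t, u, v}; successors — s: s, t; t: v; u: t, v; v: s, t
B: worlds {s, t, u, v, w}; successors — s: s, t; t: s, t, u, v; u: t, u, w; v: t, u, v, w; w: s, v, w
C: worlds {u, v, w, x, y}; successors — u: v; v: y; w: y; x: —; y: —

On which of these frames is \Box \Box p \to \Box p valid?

The schema corresponds to density: \forall x \forall y (Rxy \to \exists z (Rxz \wedge Rzy)).
A: fails — Rtv but no z with Rtz and Rzv.
B: ✓.
C: fails — Ruv but no z with Ruz and Rzv.

B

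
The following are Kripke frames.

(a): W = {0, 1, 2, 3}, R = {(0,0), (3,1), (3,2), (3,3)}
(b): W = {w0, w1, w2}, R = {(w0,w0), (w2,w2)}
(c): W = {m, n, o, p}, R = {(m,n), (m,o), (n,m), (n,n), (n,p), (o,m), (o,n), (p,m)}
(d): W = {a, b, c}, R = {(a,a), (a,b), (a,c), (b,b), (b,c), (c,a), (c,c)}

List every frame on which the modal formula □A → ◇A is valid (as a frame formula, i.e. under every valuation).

The schema corresponds to seriality: ∀x ∃y Rxy.
(a): fails — world 1 has no successor.
(b): fails — world w1 has no successor.
(c): holds.
(d): holds.
Valid on: (c), (d).

(c), (d)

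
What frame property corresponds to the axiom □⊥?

Emptiness of R

□⊥ is valid iff no world has any successor (otherwise □⊥ fails at any world with one).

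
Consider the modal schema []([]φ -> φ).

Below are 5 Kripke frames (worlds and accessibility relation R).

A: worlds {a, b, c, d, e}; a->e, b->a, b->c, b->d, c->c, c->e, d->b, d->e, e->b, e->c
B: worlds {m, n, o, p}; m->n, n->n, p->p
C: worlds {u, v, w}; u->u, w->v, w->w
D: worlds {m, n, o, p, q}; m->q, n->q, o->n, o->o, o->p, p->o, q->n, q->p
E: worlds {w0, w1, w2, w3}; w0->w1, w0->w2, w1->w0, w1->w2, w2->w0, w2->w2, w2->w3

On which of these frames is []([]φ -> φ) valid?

B

This is the axiom for shift-reflexivity; its first-order frame correspondent is forall x forall y (Rxy -> Ryy).
A: fails — Reb but not Rbb.
B: condition met.
C: fails — Rwv but not Rvv.
D: fails — Ron but not Rnn.
E: fails — Rw1w0 but not Rw0w0.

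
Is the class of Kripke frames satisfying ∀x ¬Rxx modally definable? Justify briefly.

Modal frame validity is preserved under surjective bounded morphisms.
The 4-cycle (worlds w0,w1,w2,w3 with w0→w1→w2→w3→w0) is irreflexive, and the map sending every world to a single reflexive point • is a surjective bounded morphism (forth: every edge maps to (•,•); back: every world has a successor). So any modal formula valid on the 4-cycle is also valid on the reflexive point, which is not irreflexive.
So the class is not modally definable.

No — not modally definable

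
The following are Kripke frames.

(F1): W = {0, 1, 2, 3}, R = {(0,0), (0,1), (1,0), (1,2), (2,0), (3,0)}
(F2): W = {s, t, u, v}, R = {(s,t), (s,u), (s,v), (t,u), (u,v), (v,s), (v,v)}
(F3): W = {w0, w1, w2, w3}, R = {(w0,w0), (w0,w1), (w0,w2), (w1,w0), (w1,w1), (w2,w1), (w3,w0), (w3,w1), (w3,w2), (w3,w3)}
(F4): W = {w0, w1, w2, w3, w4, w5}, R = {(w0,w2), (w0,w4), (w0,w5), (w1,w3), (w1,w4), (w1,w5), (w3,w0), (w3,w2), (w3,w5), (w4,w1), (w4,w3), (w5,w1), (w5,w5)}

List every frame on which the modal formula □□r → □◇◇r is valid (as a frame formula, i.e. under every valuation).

(F1), (F2), (F3)

The schema corresponds to a generalized confluence (Geach) condition: ∀x ∀z (xRz → ∃w (xR²w ∧ zR²w)).
(F1): satisfies the condition.
(F2): satisfies the condition.
(F3): satisfies the condition.
(F4): fails — w0Rw2 but no w with w0R²w and w2R²w.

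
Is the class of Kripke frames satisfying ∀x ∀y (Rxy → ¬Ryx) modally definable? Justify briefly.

Modal frame validity is preserved under surjective bounded morphisms.
The 5-cycle (worlds s,t,u,v,w with s→t→u→v→w→s) is asymmetric. Mapping every world to a single reflexive point • is a surjective bounded morphism, and the reflexive point is not asymmetric (R•• but asymmetry requires ¬R••).
Hence asymmetry is not modally definable.

Not modally definable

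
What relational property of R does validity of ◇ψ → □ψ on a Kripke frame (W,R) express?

partial functionality: ∀x ∀y ∀z (Rxy ∧ Rxz → y = z)

This schema is the CD axiom.
It corresponds to partial functionality: ∀x ∀y ∀z (Rxy ∧ Rxz → y = z).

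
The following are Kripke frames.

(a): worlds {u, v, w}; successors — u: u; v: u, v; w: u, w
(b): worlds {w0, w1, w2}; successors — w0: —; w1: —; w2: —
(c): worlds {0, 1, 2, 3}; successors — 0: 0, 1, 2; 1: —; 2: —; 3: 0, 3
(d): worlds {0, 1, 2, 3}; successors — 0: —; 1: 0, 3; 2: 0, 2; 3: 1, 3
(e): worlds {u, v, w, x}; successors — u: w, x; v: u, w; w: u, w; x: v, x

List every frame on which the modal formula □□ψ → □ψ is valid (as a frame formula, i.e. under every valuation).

This is the axiom for density; its first-order frame correspondent is ∀x ∀y (Rxy → ∃z (Rxz ∧ Rzy)).
(a): ✓.
(b): ✓.
(c): ✓.
(d): fails — R10 but no z with R1z and Rz0.
(e): ✓.

(a), (b), (c), (e)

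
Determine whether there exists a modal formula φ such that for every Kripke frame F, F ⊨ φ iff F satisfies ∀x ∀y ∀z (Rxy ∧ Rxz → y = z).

This is a Sahlqvist condition; the CD axiom ◇p → □p defines it.
Suppose ◇p→□p is valid. Take Rxy, Rxz and set V(p)={y}. Then ◇p at x, so □p at x, so p at z, i.e. z=y.

Yes — defined by ◇p → □p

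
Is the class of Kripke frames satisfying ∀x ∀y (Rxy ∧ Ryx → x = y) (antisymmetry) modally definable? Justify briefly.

Modal frame validity is preserved under surjective bounded morphisms.
The 6-cycle (worlds w0,w1,w2,w3,w4,w5 with w0→w1→w2→w3→w4→w5→w0) is antisymmetric. Sending even-indexed worlds to • and odd-indexed worlds to ∘ is a surjective bounded morphism onto the two-world frame with •↔∘, which is not antisymmetric.
So no modal formula (or set of formulas) defines exactly the antisymmetric frames.

Not modally definable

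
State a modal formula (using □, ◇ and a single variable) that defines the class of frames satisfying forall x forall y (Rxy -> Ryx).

A defining formula is p → □◇p (the B axiom).
Suppose p→□◇p is valid. Take Rxy and set V(p)={x}. Then p at x, so □◇p at x, so ◇p at y, so some z with Ryz has p; z=x, i.e. Ryx.

p → □◇p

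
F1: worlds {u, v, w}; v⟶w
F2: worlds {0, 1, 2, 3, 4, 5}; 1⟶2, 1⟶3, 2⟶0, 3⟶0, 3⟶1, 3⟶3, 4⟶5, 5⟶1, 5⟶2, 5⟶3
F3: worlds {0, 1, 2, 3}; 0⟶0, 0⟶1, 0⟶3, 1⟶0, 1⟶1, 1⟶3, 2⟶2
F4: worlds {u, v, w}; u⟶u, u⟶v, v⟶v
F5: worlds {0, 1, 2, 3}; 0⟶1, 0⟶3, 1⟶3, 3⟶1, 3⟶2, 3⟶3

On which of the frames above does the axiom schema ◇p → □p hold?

F1

This is the axiom for partial functionality; its first-order frame correspondent is ∀x ∀y ∀z (Rxy ∧ Rxz → y = z).
F1: condition met.
F2: fails — 1 sees both 2 and 3.
F3: fails — 0 sees both 0 and 1.
F4: fails — u sees both u and v.
F5: fails — 0 sees both 1 and 3.
Valid on: F1.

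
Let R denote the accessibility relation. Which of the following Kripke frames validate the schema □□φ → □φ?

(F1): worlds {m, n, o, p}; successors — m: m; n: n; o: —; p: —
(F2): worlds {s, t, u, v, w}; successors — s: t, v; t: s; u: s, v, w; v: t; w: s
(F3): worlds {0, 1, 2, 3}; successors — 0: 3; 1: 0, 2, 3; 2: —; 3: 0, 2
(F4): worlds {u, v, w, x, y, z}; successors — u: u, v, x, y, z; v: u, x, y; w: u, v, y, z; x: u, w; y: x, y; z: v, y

(F1)

The schema corresponds to density: ∀x ∀y (Rxy → ∃z (Rxz ∧ Rzy)).
(F1): holds.
(F2): fails — Ruw but no z with Ruz and Rzw.
(F3): fails — R32 but no z with R3z and Rz2.
(F4): fails — Rxw but no t with Rxt and Rtw.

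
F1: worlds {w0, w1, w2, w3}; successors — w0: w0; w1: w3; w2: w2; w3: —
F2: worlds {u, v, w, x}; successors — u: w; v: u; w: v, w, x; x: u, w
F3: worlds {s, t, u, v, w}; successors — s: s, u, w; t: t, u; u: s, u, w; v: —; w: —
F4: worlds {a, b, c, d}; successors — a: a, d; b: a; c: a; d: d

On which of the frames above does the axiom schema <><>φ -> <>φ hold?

F1

Frame correspondent (Sahlqvist): forall x forall y forall z (Rxy & Ryz -> Rxz) — i.e. transitivity.
F1: condition met.
F2: fails — Rxw and Rwx but not Rxx.
F3: fails — Rtu and Ruw but not Rtw.
F4: fails — Rba and Rad but not Rbd.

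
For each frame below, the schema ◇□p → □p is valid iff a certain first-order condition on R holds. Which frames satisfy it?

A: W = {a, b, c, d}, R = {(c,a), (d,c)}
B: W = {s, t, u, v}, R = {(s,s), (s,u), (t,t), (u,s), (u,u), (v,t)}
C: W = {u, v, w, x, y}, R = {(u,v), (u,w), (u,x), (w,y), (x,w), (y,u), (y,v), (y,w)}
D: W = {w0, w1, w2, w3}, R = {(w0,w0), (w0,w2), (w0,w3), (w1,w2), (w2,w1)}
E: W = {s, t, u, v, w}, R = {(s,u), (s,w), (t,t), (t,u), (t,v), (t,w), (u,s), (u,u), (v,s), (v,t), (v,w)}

B

Frame correspondent (Sahlqvist): ∀x ∀y ∀z (Rxy ∧ Rxz → Ryz) — i.e. the Euclidean property.
A: fails — Rca and Rca but not Raa.
B: satisfies the condition.
C: fails — Ruv and Ruv but not Rvv.
D: fails — Rw0w2 and Rw0w2 but not Rw2w2.
E: fails — Rsw and Rsw but not Rww.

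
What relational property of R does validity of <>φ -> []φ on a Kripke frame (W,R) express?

partial functionality: forall x forall y forall z (Rxy & Rxz -> y = z)

Suppose ◇φ→□φ is valid. Take Rxy, Rxz and set V(φ)={y}. Then ◇φ at x, so □φ at x, so φ at z, i.e. z=y.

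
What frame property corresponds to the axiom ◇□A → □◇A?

convergence: ∀x ∀y ∀z (Rxy ∧ Rxz → ∃w (Ryw ∧ Rzw))

Suppose ◇□A→□◇A is valid. Take Rxy, Rxz and set V(A)={w : Ryw}. Then □A at y so ◇□A at x, so □◇A at x, so ◇A at z, giving w with Rzw and Ryw.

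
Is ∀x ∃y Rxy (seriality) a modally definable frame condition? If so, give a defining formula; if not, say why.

The condition is seriality. A defining modal formula is □q → ◇q.
Suppose □q→◇q is valid. At any x set V(q)=W. Then □q at x, so ◇q at x, so x has a successor.

Definable; □q → ◇q defines it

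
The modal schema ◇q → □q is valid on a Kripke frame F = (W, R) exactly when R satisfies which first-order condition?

This schema is the CD axiom.
Its frame correspondent is partial functionality — ∀x ∀y ∀z (Rxy ∧ Rxz → y = z).

Partial functionality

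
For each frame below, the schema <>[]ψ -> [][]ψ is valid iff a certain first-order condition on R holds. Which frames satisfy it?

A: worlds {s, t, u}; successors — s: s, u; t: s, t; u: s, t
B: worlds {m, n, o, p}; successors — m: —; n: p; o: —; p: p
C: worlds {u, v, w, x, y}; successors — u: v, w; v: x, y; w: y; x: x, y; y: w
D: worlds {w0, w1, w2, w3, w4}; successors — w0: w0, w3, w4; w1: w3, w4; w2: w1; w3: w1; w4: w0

The schema corresponds to a generalized confluence (Geach) condition: forall x forall y forall z ((xRy & x R^2 z) -> exists w (yRw & z = w)).
A: fails — sRs, sR²t but no w with sRw and t=w.
B: satisfies the condition.
C: fails — uRw, uR²x but no t with wRt and x=t.
D: fails — w0Rw0, w0R²w1 but no w with w0Rw and w1=w.
Valid on: B.

B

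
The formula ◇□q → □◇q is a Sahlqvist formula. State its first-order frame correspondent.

convergence: ∀x ∀y ∀z (Rxy ∧ Rxz → ∃w (Ryw ∧ Rzw))

Suppose ◇□q→□◇q is valid. Take Rxy, Rxz and set V(q)={w : Ryw}. Then □q at y so ◇□q at x, so □◇q at x, so ◇q at z, giving w with Rzw and Ryw.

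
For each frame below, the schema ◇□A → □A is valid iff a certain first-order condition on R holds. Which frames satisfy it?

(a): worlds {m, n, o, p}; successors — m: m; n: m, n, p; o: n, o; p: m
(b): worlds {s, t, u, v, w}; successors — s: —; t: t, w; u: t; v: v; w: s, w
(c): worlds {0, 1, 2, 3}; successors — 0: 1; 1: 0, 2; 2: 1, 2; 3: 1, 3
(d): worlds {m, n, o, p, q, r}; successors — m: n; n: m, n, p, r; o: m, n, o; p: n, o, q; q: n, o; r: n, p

none

This is the axiom for the Euclidean property; its first-order frame correspondent is ∀x ∀y ∀z (Rxy ∧ Rxz → Ryz).
(a): fails — Rnm and Rnn but not Rmn.
(b): fails — Rtw and Rtt but not Rwt.
(c): fails — R01 and R01 but not R11.
(d): fails — Rnr and Rnr but not Rrr.
Valid on no frame.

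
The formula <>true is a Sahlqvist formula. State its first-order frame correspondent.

seriality

◇⊤ holds at w iff w has a successor, so frame-validity of ◇⊤ is exactly seriality. Equivalently via □φ → ◇φ:
Suppose □φ→◇φ is valid. At any x set V(φ)=W. Then □φ at x, so ◇φ at x, so x has a successor.
The converse is a direct semantic check.
Frame condition: forall x exists y Rxy.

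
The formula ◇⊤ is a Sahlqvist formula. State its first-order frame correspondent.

◇⊤ holds at w iff w has a successor, so frame-validity of ◇⊤ is exactly seriality. Equivalently via □A → ◇A:
Suppose □A→◇A is valid. At any x set V(A)=W. Then □A at x, so ◇A at x, so x has a successor.
The converse is a direct semantic check.
So the correspondent is seriality.

seriality: ∀x ∃y Rxy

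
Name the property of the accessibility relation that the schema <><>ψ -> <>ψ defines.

Transitivity

Equivalently (dual form): □ψ → □□ψ.
Suppose □ψ→□□ψ is valid. Take Rxy, Ryz and set V(ψ)={w : Rxw}. Then □ψ at x, so □□ψ at x, so □ψ at y, so ψ at z, i.e. Rxz.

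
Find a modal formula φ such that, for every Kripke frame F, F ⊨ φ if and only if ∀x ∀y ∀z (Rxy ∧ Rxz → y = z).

A defining formula is ◇p → □p (the CD axiom).
Suppose ◇p→□p is valid. Take Rxy, Rxz and set V(p)={y}. Then ◇p at x, so □p at x, so p at z, i.e. z=y.

◇p → □p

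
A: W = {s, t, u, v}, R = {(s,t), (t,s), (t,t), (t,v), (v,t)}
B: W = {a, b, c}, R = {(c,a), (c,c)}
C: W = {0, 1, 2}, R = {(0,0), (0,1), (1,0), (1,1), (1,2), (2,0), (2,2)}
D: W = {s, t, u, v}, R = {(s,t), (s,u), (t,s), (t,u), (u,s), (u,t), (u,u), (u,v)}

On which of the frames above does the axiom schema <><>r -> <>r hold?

The schema corresponds to transitivity: forall x forall y forall z (Rxy & Ryz -> Rxz).
A: fails — Rvt and Rtv but not Rvv.
B: holds.
C: fails — R01 and R12 but not R02.
D: fails — Rts and Rst but not Rtt.
Valid on: B.

B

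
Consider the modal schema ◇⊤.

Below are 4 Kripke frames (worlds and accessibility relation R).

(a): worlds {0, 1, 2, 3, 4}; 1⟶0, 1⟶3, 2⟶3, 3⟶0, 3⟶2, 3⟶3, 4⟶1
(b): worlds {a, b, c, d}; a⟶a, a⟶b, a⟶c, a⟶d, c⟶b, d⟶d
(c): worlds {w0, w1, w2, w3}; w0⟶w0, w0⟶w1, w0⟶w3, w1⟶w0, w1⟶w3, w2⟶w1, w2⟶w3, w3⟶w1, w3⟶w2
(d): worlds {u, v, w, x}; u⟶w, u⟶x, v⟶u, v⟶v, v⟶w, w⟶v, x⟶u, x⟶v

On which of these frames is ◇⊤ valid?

(c), (d)

The schema corresponds to seriality: ∀x ∃y Rxy.
(a): fails — world 0 has no successor.
(b): fails — world b has no successor.
(c): ✓.
(d): ✓.
Valid on: (c), (d).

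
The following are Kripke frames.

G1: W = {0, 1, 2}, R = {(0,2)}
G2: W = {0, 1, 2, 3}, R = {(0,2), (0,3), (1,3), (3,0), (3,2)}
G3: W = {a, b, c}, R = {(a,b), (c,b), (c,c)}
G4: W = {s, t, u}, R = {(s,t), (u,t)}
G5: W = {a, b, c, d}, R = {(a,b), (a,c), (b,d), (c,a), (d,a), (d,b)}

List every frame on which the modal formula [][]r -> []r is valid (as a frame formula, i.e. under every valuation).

none

Frame correspondent (Sahlqvist): forall x forall y (Rxy -> exists z (Rxz & Rzy)) — i.e. density.
G1: fails — R02 but no z with R0z and Rz2.
G2: fails — R03 but no z with R0z and Rz3.
G3: fails — Rab but no z with Raz and Rzb.
G4: fails — Rut but no z with Ruz and Rzt.
G5: fails — Rab but no z with Raz and Rzb.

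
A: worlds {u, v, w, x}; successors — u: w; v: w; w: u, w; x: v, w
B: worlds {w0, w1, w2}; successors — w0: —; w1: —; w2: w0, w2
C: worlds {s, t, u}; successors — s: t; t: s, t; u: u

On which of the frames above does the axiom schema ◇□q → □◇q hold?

Frame correspondent (Sahlqvist): ∀x ∀y ∀z (Rxy ∧ Rxz → ∃w (Ryw ∧ Rzw)) — i.e. convergence.
A: condition met.
B: fails — Rw2w0 and Rw2w0 but w0 and w0 have no common successor.
C: condition met.
Valid on: A, C.

A, C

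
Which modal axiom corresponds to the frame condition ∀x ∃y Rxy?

□p → ◇p

A defining formula is □p → ◇p (the D axiom).
Suppose □p→◇p is valid. At any x set V(p)=W. Then □p at x, so ◇p at x, so x has a successor.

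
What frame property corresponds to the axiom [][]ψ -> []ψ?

Density

Suppose □□ψ→□ψ is valid. Take Rxy and set V(ψ)={w : xR²w}. Then □□ψ at x, so □ψ at x, so ψ at y, i.e. ∃z(Rxz∧Rzy).
Conversely, on a frame with density the schema holds at every world under every valuation.
So the correspondent is density.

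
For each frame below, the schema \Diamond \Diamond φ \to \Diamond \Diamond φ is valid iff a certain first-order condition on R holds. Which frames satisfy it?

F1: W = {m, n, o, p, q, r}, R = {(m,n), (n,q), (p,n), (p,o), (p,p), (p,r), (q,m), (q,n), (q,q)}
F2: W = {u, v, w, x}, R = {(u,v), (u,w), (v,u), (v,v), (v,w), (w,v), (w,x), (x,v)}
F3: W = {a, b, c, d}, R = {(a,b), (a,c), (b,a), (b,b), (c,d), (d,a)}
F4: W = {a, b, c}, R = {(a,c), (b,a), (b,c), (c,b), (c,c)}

This is the axiom for a generalized confluence (Geach) condition; its first-order frame correspondent is \forall x \forall y (x R^2 y \to \exists w (y = w \wedge x R^2 w)).
F1: holds.
F2: holds.
F3: holds.
F4: holds.

F1, F2, F3, F4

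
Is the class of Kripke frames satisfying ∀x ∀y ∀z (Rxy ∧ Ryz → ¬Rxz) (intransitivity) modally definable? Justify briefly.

Modal frame validity is preserved under surjective bounded morphisms.
The 5-cycle (worlds w0,w1,w2,w3,w4 with w0→w1→w2→w3→w4→w0) is intransitive. Mapping every world to a single reflexive point • is a surjective bounded morphism; the reflexive point is not intransitive (R••∧R•• but R••).
So the class is not modally definable.

Not definable by any modal formula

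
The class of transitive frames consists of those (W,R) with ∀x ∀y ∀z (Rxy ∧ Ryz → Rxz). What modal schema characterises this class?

□p → □□p

The condition is transitivity. The 4 schema □p → □□p defines it.
Suppose □p→□□p is valid. Take Rxy, Ryz and set V(p)={w : Rxw}. Then □p at x, so □□p at x, so □p at y, so p at z, i.e. Rxz.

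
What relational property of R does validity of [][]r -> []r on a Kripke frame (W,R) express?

density

Suppose □□r→□r is valid. Take Rxy and set V(r)={w : xR²w}. Then □□r at x, so □r at x, so r at y, i.e. ∃z(Rxz∧Rzy).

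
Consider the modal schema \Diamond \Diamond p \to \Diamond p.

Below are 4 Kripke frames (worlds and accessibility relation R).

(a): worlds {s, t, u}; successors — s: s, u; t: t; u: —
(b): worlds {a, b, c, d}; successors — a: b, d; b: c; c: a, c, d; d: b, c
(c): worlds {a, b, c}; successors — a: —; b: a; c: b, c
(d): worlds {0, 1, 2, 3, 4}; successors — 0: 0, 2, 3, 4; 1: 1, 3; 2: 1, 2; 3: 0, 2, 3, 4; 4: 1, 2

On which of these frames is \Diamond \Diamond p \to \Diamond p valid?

The schema corresponds to transitivity: \forall x \forall y \forall z (Rxy \wedge Ryz \to Rxz).
(a): condition met.
(b): fails — Rbc and Rcd but not Rbd.
(c): fails — Rcb and Rba but not Rca.
(d): fails — R34 and R41 but not R31.
Valid on: (a).

(a)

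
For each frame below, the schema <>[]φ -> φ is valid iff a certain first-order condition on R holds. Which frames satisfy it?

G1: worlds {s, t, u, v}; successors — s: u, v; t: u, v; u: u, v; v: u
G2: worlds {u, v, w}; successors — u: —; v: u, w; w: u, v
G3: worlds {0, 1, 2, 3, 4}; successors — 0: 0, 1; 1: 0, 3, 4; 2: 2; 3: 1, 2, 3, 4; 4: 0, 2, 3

none

The schema corresponds to symmetry: forall x forall y (Rxy -> Ryx).
G1: fails — Rtv but not Rvt.
G2: fails — Rvu but not Ruv.
G3: fails — R32 but not R23.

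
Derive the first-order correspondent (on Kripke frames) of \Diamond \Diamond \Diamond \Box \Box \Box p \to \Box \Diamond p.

This is a Sahlqvist (Geach-type) schema ◇^3□^3p → □^1◇^1p.
First-order correspondent: \forall x \forall y \forall z ((x R^3 y \wedge xRz) \to \exists w (y R^3 w \wedge zRw)).

\forall x \forall y \forall z ((x R^3 y \wedge xRz) \to \exists w (y R^3 w \wedge zRw))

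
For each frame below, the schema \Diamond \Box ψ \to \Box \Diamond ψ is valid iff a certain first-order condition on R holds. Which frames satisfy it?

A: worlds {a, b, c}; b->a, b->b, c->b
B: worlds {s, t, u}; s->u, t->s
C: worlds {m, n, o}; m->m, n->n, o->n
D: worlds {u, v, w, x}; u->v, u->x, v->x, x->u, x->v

C

This is the axiom for convergence; its first-order frame correspondent is \forall x \forall y \forall z (Rxy \wedge Rxz \to \exists w (Ryw \wedge Rzw)).
A: fails — Rba and Rba but a and a have no common successor.
B: fails — Rsu and Rsu but u and u have no common successor.
C: satisfies the condition.
D: fails — Ruv and Rux but v and x have no common successor.
Valid on: C.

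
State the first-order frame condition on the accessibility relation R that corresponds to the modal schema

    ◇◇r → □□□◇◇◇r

∀x ∀y ∀z ((xR²y ∧ xR³z) → ∃w (y = w ∧ zR³w))

This is a Sahlqvist (Geach-type) schema ◇^2□^0r → □^3◇^3r.
Minimal-valuation argument: fix x; take any y with xR^2y and any z with xR^3z. Set V(r) to the set of worlds R-reachable from y in exactly 0 steps. Then □^0r holds at y, so the antecedent holds at x; validity forces ◇^3r at z, giving a w with zR^3w and yR^0w.
First-order correspondent: ∀x ∀y ∀z ((xR²y ∧ xR³z) → ∃w (y = w ∧ zR³w)).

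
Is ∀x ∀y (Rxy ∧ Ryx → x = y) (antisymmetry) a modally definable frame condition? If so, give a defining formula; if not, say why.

No — not modally definable

Modal frame validity is preserved under surjective bounded morphisms.
The 4-cycle (worlds s,t,u,v with s→t→u→v→s) is antisymmetric. Sending even-indexed worlds to • and odd-indexed worlds to ∘ is a surjective bounded morphism onto the two-world frame with •↔∘, which is not antisymmetric.
So the class is not modally definable.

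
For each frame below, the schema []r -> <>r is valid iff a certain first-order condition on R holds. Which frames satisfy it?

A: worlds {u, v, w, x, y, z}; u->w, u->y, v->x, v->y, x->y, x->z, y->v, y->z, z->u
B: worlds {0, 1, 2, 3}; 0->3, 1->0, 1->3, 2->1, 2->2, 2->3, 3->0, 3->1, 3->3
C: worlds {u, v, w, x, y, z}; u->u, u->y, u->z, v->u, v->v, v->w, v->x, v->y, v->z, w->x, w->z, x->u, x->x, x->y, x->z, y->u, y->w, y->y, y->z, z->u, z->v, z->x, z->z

B, C

Frame correspondent (Sahlqvist): forall x exists y Rxy — i.e. seriality.
A: fails — world w has no successor.
B: ✓.
C: ✓.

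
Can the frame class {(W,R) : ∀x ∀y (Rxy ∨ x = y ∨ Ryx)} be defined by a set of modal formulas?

Modal frame validity is preserved under disjoint unions.
Take 2 disjoint single-world reflexive frames: each is trivially connected, but their disjoint union has 2 worlds with no edge between distinct components, so it is not connected.
So the class is not modally definable.

Not definable by any modal formula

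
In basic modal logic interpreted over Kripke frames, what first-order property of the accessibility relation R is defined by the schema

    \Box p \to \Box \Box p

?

transitivity: \forall x \forall y \forall z (Rxy \wedge Ryz \to Rxz)

Suppose □p→□□p is valid. Take Rxy, Ryz and set V(p)={w : Rxw}. Then □p at x, so □□p at x, so □p at y, so p at z, i.e. Rxz.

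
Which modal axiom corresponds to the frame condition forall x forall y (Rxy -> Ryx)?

A defining formula is s → □◇s (the B axiom).
Suppose s→□◇s is valid. Take Rxy and set V(s)={x}. Then s at x, so □◇s at x, so ◇s at y, so some z with Ryz has s; z=x, i.e. Ryx.

s → □◇s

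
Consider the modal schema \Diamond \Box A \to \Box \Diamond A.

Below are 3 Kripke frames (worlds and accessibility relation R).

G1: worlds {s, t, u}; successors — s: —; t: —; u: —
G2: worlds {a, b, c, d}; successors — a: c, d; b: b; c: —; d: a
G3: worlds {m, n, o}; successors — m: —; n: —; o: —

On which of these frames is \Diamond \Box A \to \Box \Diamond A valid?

Frame correspondent (Sahlqvist): \forall x \forall y \forall z (Rxy \wedge Rxz \to \exists w (Ryw \wedge Rzw)) — i.e. convergence.
G1: holds.
G2: fails — Rac and Rac but c and c have no common successor.
G3: holds.
Valid on: G1, G3.

G1, G3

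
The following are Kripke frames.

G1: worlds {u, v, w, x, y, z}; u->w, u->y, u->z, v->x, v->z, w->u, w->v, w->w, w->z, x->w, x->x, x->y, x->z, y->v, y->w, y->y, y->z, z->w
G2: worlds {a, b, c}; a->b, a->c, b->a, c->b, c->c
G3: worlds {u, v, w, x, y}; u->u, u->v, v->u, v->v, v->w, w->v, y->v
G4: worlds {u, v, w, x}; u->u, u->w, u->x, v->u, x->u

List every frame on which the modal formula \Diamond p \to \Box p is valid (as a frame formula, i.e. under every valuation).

none

The schema corresponds to partial functionality: \forall x \forall y \forall z (Rxy \wedge Rxz \to y = z).
G1: fails — u sees both w and y.
G2: fails — a sees both b and c.
G3: fails — u sees both u and v.
G4: fails — u sees both u and w.
Valid on no frame.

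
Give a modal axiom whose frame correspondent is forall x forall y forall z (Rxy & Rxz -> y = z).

◇r → □r

A defining formula is ◇r → □r (the CD axiom).
Suppose ◇r→□r is valid. Take Rxy, Rxz and set V(r)={y}. Then ◇r at x, so □r at x, so r at z, i.e. z=y.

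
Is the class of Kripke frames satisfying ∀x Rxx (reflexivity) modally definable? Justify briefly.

This is a Sahlqvist condition; the T axiom □q → q defines it.

Definable; □q → q defines it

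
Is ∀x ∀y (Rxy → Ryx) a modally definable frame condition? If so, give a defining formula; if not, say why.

Yes: it is symmetry, defined by the B schema p → □◇p.
Suppose p→□◇p is valid. Take Rxy and set V(p)={x}. Then p at x, so □◇p at x, so ◇p at y, so some z with Ryz has p; z=x, i.e. Ryx.

Yes, by p → □◇p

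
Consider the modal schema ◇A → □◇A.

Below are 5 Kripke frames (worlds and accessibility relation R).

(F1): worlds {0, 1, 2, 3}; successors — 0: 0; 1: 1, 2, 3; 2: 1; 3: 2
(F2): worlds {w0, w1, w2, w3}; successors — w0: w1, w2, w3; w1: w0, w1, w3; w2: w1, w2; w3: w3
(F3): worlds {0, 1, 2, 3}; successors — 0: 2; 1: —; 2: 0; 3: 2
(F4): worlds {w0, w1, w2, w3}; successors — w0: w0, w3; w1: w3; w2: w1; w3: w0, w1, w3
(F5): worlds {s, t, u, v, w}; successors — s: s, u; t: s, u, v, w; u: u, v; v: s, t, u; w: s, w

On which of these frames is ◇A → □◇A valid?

none

This is the axiom for the Euclidean property; its first-order frame correspondent is ∀x ∀y ∀z (Rxy ∧ Rxz → Ryz).
(F1): fails — R12 and R12 but not R22.
(F2): fails — Rw0w1 and Rw0w2 but not Rw1w2.
(F3): fails — R02 and R02 but not R22.
(F4): fails — Rw2w1 and Rw2w1 but not Rw1w1.
(F5): fails — Rsu and Rss but not Rus.
Valid on no frame.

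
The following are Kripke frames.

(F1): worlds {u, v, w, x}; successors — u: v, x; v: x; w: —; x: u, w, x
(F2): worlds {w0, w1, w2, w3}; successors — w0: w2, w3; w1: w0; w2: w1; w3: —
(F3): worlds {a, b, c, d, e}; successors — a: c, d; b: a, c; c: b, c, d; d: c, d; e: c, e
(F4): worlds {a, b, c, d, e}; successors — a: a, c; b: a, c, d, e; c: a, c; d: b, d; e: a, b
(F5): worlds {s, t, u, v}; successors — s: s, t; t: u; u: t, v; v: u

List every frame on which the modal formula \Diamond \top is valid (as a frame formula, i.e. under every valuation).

Frame correspondent (Sahlqvist): \forall x \exists y Rxy — i.e. seriality.
(F1): fails — world w has no successor.
(F2): fails — world w3 has no successor.
(F3): ✓.
(F4): ✓.
(F5): ✓.
Valid on: (F3), (F4), (F5).

(F3), (F4), (F5)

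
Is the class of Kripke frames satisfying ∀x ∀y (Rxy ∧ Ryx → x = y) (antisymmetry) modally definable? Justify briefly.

No — not modally definable

Any modally definable frame class is closed under surjective bounded morphisms.
The 4-cycle (worlds w0,w1,w2,w3 with w0→w1→w2→w3→w0) is antisymmetric. Sending even-indexed worlds to s and odd-indexed worlds to t is a surjective bounded morphism onto the two-world frame with s↔t, which is not antisymmetric.
So the class is not modally definable.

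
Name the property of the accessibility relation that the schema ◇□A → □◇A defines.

Suppose ◇□A→□◇A is valid. Take Rxy, Rxz and set V(A)={w : Ryw}. Then □A at y so ◇□A at x, so □◇A at x, so ◇A at z, giving w with Rzw and Ryw.

convergence: ∀x ∀y ∀z (Rxy ∧ Rxz → ∃w (Ryw ∧ Rzw))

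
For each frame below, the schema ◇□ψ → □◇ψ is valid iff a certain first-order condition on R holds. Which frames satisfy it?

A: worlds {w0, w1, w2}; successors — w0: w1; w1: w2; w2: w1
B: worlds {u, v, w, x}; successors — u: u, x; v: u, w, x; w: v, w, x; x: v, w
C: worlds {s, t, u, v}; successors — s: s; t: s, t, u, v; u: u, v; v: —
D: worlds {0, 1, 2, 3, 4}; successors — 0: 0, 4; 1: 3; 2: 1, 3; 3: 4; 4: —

A

This is the axiom for convergence; its first-order frame correspondent is ∀x ∀y ∀z (Rxy ∧ Rxz → ∃w (Ryw ∧ Rzw)).
A: satisfies the condition.
B: fails — Ruu and Rux but u and x have no common successor.
C: fails — Rtv and Rtv but v and v have no common successor.
D: fails — R00 and R04 but 0 and 4 have no common successor.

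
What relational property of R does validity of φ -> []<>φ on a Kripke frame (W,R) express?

symmetry

This schema is the B axiom.
It corresponds to symmetry: forall x forall y (Rxy -> Ryx).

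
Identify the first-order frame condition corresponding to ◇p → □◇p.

This schema is the 5 axiom.
It corresponds to the Euclidean property: ∀x ∀y ∀z (Rxy ∧ Rxz → Ryz).

the Euclidean property: ∀x ∀y ∀z (Rxy ∧ Rxz → Ryz)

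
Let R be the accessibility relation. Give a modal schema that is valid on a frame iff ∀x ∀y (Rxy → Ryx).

The condition is symmetry. The B schema ψ → □◇ψ defines it.

ψ → □◇ψ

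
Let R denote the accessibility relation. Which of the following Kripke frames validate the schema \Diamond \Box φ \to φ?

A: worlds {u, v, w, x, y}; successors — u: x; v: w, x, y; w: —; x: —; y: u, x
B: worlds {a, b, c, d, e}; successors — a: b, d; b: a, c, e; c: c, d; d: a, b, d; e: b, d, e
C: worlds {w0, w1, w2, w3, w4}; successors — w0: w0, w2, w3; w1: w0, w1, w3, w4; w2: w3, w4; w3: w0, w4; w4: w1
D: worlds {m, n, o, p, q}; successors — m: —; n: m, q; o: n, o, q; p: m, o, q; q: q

none

This is the axiom for symmetry; its first-order frame correspondent is \forall x \forall y (Rxy \to Ryx).
A: fails — Ryx but not Rxy.
B: fails — Rbc but not Rcb.
C: fails — Rw1w0 but not Rw0w1.
D: fails — Ron but not Rno.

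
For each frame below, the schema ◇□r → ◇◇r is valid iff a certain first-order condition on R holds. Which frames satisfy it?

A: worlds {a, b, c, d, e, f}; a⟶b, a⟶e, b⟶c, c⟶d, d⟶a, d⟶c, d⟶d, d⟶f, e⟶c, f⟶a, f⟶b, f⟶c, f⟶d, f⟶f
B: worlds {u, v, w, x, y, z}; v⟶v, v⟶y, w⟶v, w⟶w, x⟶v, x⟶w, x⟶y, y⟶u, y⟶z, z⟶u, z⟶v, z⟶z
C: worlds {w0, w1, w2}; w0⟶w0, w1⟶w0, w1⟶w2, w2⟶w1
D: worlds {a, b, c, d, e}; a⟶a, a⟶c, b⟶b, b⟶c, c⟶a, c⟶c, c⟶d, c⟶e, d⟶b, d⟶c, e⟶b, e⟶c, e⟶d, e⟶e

The schema corresponds to a generalized confluence (Geach) condition: ∀x ∀y (xRy → ∃w (yRw ∧ xR²w)).
A: ✓.
B: fails — yRu but no t with uRt and yR²t.
C: ✓.
D: ✓.
Valid on: A, C, D.

A, C, D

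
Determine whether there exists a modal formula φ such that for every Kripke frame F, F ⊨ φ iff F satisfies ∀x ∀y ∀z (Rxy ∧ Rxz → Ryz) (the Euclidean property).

The condition is the Euclidean property. A defining modal formula is ◇q → □◇q.

Definable; ◇q → □◇q defines it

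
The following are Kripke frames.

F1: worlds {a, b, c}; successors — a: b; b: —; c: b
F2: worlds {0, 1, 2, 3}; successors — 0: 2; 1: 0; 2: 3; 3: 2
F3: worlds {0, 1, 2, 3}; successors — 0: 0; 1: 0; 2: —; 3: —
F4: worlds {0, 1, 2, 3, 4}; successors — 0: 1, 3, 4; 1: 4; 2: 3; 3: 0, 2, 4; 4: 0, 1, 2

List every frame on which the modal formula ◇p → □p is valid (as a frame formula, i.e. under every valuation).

The schema corresponds to partial functionality: ∀x ∀y ∀z (Rxy ∧ Rxz → y = z).
F1: condition met.
F2: condition met.
F3: condition met.
F4: fails — 0 sees both 1 and 3.

F1, F2, F3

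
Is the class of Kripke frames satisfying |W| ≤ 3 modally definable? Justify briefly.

No

If a class were modally definable it would be closed under disjoint unions (Goldblatt–Thomason).
Any modal formula valid on each of 4 disjoint one-world frames is valid on their disjoint union (validity is preserved under disjoint unions). Each one-world frame has |W|=1≤3, but the union has |W|=4.
Hence having at most 3 worlds is not modally definable.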